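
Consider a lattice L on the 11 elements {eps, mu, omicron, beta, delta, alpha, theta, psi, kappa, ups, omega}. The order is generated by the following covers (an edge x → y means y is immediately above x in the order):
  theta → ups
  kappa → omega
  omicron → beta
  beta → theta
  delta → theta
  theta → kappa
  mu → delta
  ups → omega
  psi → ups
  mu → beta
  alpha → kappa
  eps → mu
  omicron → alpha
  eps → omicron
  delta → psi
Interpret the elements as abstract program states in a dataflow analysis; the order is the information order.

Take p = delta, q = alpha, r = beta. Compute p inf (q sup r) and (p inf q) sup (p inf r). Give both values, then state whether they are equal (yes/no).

delta; mu; no

q sup r = kappa, so p inf (q sup r) = delta inf kappa = delta.
p inf q = eps and p inf r = mu, so (p inf q) sup (p inf r) = eps sup mu = mu.
Equal: no.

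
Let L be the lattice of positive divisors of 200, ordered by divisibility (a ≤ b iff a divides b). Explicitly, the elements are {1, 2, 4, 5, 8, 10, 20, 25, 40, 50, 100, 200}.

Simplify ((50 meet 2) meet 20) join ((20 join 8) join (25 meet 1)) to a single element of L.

50 ∧ 2 = 2
2 ∧ 20 = 2
20 ∨ 8 = 40
25 ∧ 1 = 1
40 ∨ 1 = 40
2 ∨ 40 = 40

40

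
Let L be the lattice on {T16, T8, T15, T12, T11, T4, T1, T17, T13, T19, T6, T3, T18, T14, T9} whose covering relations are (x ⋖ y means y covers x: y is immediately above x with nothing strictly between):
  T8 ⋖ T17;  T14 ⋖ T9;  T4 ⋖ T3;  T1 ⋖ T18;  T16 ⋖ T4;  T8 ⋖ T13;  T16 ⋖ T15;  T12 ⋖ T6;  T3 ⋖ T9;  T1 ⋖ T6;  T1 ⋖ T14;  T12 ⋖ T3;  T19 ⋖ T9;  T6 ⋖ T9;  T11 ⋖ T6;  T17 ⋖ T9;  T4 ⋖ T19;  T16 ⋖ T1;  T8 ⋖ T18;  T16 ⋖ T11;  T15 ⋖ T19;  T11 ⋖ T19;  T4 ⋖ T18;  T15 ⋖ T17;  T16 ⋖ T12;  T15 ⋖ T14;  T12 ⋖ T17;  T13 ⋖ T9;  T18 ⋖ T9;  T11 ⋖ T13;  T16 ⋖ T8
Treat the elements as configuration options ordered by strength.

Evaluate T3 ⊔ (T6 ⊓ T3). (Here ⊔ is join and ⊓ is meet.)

T3

T6 ∧ T3 = T12
T3 ∨ T12 = T3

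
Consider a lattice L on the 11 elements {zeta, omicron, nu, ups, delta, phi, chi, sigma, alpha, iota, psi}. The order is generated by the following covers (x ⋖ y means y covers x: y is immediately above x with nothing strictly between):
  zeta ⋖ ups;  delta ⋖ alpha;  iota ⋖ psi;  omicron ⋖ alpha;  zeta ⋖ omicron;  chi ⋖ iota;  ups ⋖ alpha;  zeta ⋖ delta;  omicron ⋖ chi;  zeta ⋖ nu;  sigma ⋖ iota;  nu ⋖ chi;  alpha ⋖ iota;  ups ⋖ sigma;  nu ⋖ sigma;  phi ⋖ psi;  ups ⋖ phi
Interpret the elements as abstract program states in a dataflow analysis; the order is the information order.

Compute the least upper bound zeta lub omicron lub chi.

chi

Common upper bounds of {zeta, omicron, chi}: chi, iota, psi.
The least among these is chi.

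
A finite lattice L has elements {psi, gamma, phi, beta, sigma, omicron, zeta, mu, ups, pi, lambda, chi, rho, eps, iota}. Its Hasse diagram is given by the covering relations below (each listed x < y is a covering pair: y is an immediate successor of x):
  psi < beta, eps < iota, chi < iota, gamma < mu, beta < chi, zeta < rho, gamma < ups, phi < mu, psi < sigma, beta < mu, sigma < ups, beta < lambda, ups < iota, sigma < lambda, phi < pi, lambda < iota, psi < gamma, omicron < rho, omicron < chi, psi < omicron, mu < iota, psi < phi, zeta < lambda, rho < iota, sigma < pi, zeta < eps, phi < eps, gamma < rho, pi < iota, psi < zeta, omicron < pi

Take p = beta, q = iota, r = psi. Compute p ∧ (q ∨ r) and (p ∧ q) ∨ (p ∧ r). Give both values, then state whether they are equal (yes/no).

q ∨ r = iota, so p ∧ (q ∨ r) = beta ∧ iota = beta.
p ∧ q = beta and p ∧ r = psi, so (p ∧ q) ∨ (p ∧ r) = beta ∨ psi = beta.
Equal: yes.

beta; beta; yes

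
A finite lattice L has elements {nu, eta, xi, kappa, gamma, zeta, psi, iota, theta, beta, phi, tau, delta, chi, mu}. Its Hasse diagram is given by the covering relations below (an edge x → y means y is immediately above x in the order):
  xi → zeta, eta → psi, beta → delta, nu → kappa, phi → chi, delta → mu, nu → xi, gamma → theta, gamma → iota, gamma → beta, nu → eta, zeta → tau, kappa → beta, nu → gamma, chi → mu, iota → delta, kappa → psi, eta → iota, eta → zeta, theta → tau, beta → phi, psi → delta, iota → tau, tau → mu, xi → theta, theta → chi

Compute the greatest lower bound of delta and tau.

Common lower bounds of {delta, tau}: eta, gamma, iota, nu.
The greatest among these is iota.

iota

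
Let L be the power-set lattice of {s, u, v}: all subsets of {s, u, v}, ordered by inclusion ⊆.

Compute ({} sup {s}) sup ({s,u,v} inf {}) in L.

{s}

{} ∨ {s} = {s}
{s,u,v} ∧ {} = {}
{s} ∨ {} = {s}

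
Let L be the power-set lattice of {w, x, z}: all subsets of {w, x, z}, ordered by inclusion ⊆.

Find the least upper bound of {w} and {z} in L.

Under ⊆, join is union: {w} ∪ {z} = {w,z}.

{w,z}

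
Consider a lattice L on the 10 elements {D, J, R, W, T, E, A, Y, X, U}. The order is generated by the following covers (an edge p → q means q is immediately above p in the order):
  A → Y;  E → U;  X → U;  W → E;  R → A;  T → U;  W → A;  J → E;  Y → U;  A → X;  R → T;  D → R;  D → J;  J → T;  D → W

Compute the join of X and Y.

U

Common upper bounds of {X, Y}: U.
The least among these is U.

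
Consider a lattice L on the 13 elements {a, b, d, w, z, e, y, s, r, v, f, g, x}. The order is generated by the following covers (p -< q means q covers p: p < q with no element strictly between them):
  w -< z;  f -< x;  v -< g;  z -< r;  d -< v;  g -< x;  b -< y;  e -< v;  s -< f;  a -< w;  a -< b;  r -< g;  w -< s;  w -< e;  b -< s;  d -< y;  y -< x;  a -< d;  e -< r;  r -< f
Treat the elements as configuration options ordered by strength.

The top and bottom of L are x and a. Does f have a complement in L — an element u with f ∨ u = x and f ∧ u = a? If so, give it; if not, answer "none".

Need u with f ∨ u = x and f ∧ u = a.
Checking each element gives: d.

d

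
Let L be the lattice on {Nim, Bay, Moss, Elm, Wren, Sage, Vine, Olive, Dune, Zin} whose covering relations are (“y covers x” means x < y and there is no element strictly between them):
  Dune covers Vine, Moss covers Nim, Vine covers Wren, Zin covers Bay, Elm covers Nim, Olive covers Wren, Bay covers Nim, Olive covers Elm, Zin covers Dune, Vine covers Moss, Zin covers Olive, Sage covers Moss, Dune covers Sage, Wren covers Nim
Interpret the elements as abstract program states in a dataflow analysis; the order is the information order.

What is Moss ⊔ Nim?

Moss

Common upper bounds of {Moss, Nim}: Dune, Moss, Sage, Vine, Zin.
The least among these is Moss.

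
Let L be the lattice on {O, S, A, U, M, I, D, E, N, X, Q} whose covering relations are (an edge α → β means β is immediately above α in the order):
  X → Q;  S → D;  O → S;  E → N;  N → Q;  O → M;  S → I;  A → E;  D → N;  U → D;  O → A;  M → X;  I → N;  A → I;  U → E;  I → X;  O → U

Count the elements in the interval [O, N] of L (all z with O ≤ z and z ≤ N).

The interval [O, N] = {A, D, E, I, N, O, S, U}, which has 8 elements.

8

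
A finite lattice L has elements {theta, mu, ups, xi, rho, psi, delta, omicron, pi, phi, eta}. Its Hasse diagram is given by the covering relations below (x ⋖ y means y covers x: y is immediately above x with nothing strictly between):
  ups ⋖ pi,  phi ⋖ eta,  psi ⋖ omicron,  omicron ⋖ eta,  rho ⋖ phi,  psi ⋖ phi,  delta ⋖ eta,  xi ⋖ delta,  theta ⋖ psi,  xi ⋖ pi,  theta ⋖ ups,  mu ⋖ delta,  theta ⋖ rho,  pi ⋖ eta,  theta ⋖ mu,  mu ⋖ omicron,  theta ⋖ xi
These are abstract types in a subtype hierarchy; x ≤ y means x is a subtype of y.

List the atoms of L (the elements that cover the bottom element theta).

The atoms are exactly the elements that cover theta: mu, psi, rho, ups, xi.

mu, psi, rho, ups, xi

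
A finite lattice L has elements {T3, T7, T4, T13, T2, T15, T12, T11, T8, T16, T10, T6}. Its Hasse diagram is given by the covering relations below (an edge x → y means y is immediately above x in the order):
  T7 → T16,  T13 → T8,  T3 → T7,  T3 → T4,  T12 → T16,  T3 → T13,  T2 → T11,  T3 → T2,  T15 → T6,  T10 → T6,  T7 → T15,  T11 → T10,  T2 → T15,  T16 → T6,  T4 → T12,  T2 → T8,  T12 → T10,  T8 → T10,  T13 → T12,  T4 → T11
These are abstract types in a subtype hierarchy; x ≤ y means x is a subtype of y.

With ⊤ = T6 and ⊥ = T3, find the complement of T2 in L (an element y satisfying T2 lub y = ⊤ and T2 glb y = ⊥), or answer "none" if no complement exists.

Need y with T2 ∨ y = T6 and T2 ∧ y = T3.
Checking each element gives: T16.

T16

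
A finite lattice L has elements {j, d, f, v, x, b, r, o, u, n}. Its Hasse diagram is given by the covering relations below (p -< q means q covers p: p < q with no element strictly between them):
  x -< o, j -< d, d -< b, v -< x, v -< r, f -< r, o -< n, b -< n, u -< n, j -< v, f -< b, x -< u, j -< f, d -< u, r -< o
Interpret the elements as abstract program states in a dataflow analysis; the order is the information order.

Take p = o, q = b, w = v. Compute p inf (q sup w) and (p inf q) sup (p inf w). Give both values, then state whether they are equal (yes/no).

o; r; no

q sup w = n, so p inf (q sup w) = o inf n = o.
p inf q = f and p inf w = v, so (p inf q) sup (p inf w) = f sup v = r.
Equal: no.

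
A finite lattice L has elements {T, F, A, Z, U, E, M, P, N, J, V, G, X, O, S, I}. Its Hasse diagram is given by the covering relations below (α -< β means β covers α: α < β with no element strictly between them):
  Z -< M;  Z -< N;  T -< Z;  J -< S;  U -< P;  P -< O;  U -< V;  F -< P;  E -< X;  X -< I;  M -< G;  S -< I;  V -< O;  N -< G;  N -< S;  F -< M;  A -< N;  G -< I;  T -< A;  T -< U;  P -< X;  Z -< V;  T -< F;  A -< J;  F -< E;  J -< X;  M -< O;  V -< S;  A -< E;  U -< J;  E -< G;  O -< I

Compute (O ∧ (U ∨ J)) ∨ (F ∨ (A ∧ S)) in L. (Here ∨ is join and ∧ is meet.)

X

U ∨ J = J
O ∧ J = U
A ∧ S = A
F ∨ A = E
U ∨ E = X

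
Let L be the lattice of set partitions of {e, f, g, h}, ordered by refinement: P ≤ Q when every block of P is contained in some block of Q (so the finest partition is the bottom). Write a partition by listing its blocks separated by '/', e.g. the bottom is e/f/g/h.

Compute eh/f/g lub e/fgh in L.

eh/f/g ∨ e/fgh = efgh

efgh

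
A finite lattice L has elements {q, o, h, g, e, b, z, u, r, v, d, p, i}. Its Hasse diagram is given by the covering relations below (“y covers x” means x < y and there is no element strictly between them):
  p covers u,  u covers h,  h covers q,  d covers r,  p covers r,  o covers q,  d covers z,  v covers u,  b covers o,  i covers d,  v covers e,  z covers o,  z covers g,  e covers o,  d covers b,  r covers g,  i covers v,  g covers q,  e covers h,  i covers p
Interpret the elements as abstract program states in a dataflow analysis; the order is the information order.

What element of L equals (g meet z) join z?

z

g ∧ z = g
g ∨ z = z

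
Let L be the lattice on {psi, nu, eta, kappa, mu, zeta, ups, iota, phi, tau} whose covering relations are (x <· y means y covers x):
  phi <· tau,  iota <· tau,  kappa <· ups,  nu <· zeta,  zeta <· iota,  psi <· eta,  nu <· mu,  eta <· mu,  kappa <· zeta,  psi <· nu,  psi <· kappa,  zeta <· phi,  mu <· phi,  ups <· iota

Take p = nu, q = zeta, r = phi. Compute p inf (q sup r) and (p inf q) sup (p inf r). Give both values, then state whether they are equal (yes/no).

nu; nu; yes

q sup r = phi, so p inf (q sup r) = nu inf phi = nu.
p inf q = nu and p inf r = nu, so (p inf q) sup (p inf r) = nu sup nu = nu.
Equal: yes.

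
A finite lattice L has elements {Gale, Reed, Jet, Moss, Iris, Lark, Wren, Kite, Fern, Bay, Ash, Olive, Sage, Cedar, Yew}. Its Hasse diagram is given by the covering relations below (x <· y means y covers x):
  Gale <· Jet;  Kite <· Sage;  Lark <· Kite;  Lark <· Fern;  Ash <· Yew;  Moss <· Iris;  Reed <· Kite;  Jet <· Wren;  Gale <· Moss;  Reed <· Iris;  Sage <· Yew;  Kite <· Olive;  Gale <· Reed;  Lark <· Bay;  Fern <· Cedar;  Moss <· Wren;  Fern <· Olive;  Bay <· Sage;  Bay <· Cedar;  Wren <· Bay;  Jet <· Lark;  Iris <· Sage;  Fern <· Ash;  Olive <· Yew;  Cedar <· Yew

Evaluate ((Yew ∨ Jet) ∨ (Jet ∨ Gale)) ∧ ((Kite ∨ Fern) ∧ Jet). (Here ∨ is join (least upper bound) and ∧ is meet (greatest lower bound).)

Jet

Yew ∨ Jet = Yew
Jet ∨ Gale = Jet
Yew ∨ Jet = Yew
Kite ∨ Fern = Olive
Olive ∧ Jet = Jet
Yew ∧ Jet = Jet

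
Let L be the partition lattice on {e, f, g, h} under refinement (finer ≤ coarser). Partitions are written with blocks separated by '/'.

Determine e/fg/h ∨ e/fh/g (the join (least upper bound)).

e/fgh

The join of e/fg/h and e/fh/g merges any blocks that overlap across the partitions, giving e/fgh.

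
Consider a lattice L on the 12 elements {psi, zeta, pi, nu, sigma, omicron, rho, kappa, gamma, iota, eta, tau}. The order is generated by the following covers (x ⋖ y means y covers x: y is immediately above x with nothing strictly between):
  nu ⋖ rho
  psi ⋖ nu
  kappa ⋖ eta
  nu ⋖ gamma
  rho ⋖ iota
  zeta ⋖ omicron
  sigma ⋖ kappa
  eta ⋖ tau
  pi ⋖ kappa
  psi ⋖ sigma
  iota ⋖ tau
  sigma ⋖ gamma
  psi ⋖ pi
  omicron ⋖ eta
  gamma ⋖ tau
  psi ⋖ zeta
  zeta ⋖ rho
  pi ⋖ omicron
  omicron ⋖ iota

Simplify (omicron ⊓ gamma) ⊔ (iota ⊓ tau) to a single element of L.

iota

omicron ∧ gamma = psi
iota ∧ tau = iota
psi ∨ iota = iota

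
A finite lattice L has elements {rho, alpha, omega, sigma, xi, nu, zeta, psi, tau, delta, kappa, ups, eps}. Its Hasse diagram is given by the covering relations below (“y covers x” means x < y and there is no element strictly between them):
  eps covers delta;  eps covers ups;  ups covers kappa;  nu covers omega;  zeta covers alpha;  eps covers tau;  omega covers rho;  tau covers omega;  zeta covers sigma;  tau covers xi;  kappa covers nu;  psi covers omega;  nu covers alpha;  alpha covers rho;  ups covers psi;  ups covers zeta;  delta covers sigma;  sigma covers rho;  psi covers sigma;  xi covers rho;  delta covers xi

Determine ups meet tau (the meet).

Common lower bounds of {ups, tau}: omega, rho.
The greatest among these is omega.

omega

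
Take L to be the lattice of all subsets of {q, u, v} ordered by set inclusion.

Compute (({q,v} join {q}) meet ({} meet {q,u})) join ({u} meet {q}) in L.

{}

{q,v} ∨ {q} = {q,v}
{} ∧ {q,u} = {}
{q,v} ∧ {} = {}
{u} ∧ {q} = {}
{} ∨ {} = {}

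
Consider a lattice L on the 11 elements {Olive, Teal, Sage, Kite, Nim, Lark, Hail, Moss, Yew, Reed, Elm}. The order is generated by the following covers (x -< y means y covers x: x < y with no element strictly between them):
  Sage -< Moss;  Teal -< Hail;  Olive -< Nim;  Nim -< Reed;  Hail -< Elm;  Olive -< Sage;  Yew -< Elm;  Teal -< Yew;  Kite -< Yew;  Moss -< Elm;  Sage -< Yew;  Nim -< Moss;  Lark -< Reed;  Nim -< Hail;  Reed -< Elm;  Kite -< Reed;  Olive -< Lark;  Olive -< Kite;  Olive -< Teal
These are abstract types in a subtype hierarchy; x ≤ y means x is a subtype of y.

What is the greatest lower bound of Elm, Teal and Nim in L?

Common lower bounds of {Elm, Teal, Nim}: Olive.
The greatest among these is Olive.

Olive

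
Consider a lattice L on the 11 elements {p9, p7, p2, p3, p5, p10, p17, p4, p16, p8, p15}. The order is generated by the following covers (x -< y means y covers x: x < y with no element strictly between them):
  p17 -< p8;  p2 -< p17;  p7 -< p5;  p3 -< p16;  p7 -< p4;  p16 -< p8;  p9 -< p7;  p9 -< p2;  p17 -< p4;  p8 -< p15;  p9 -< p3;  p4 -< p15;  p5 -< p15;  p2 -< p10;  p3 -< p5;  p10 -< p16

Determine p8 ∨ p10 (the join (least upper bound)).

p8

Common upper bounds of {p8, p10}: p15, p8.
The least among these is p8.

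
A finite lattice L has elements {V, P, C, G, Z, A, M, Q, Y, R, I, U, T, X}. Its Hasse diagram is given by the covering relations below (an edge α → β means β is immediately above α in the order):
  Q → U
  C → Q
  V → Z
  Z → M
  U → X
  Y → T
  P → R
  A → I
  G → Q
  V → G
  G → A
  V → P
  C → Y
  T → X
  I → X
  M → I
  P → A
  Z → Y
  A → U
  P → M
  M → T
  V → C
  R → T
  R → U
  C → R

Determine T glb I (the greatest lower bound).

Common lower bounds of {T, I}: M, P, V, Z.
The greatest among these is M.

M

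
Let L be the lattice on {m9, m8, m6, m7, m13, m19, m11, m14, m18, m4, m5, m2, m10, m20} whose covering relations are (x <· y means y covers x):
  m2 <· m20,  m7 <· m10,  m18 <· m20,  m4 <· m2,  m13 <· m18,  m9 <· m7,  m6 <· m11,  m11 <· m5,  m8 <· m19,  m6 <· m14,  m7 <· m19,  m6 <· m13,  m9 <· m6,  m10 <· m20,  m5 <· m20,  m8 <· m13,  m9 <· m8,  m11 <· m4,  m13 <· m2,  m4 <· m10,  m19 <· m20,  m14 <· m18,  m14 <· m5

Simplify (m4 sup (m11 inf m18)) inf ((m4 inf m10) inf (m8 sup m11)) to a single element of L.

m4

m11 ∧ m18 = m6
m4 ∨ m6 = m4
m4 ∧ m10 = m4
m8 ∨ m11 = m2
m4 ∧ m2 = m4
m4 ∧ m4 = m4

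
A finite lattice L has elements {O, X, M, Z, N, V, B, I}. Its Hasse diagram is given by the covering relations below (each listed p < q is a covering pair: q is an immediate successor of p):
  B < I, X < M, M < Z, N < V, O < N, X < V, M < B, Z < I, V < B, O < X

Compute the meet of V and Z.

X

Common lower bounds of {V, Z}: O, X.
The greatest among these is X.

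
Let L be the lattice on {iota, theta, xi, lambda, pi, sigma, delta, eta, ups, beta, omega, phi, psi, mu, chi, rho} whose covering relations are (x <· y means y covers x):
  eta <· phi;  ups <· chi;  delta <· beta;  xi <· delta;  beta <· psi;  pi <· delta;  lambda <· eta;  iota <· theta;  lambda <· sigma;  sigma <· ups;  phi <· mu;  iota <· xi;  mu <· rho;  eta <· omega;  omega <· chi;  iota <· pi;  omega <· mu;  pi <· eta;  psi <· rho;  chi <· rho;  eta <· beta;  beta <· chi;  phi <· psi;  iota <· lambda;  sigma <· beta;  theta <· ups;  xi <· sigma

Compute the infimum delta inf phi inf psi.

pi

Common lower bounds of {delta, phi, psi}: iota, pi.
The greatest among these is pi.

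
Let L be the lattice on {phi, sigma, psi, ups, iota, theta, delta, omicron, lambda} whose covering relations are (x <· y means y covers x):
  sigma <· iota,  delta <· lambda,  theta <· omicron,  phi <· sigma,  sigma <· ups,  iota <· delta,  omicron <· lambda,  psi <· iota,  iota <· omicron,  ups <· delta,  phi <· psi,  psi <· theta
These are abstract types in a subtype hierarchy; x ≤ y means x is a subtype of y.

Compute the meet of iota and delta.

iota

Common lower bounds of {iota, delta}: iota, phi, psi, sigma.
The greatest among these is iota.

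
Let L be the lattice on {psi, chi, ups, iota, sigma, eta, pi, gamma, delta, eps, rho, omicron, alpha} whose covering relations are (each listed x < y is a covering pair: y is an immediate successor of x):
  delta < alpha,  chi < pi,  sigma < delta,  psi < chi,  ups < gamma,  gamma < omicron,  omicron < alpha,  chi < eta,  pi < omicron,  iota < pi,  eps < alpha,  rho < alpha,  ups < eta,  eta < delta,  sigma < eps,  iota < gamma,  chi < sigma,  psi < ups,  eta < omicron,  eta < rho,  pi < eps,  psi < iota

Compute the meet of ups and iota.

Common lower bounds of {ups, iota}: psi.
The greatest among these is psi.

psi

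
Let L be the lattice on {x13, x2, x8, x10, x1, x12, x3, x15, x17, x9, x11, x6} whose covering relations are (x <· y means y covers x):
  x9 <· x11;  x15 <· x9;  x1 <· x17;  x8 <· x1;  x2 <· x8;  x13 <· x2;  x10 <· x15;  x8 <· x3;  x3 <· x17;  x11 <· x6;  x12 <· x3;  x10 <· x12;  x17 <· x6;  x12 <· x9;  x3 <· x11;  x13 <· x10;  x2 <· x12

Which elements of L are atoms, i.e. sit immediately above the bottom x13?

x10, x2

The atoms are exactly the elements that cover x13: x10, x2.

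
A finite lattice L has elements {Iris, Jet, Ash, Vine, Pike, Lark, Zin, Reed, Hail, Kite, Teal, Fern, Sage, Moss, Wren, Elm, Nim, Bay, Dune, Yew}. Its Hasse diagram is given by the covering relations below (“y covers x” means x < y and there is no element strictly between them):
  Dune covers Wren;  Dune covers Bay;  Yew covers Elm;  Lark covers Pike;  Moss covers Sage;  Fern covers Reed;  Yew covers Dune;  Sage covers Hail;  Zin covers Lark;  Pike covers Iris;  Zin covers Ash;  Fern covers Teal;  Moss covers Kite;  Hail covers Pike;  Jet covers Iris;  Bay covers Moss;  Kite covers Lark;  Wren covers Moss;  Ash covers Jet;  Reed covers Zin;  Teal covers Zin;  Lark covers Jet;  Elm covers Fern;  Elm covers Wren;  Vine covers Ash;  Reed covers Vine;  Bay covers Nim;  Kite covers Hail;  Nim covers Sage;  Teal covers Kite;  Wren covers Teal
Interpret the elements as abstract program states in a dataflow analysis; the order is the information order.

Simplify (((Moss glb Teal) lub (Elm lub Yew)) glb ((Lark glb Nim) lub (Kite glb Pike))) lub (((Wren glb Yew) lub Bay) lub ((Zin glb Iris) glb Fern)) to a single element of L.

Moss ∧ Teal = Kite
Elm ∨ Yew = Yew
Kite ∨ Yew = Yew
Lark ∧ Nim = Pike
Kite ∧ Pike = Pike
Pike ∨ Pike = Pike
Yew ∧ Pike = Pike
Wren ∧ Yew = Wren
Wren ∨ Bay = Dune
Zin ∧ Iris = Iris
Iris ∧ Fern = Iris
Dune ∨ Iris = Dune
Pike ∨ Dune = Dune

Dune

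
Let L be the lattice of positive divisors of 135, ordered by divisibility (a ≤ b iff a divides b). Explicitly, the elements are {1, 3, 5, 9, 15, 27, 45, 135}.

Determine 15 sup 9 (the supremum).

45

Common upper bounds of {15, 9}: 135, 45.
The least among these is 45.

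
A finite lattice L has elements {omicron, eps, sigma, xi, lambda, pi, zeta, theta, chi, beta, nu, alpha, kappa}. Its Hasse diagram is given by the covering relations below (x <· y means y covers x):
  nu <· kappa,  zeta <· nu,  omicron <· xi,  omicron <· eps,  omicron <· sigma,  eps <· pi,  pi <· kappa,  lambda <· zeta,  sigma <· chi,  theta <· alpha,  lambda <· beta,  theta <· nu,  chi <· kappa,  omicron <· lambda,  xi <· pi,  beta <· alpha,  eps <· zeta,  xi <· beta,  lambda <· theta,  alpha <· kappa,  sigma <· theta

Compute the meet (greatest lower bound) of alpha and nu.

Common lower bounds of {alpha, nu}: lambda, omicron, sigma, theta.
The greatest among these is theta.

theta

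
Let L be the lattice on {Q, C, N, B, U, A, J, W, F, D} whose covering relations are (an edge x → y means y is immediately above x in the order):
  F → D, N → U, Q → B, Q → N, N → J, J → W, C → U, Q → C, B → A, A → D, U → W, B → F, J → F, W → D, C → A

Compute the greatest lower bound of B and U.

Q

Common lower bounds of {B, U}: Q.
The greatest among these is Q.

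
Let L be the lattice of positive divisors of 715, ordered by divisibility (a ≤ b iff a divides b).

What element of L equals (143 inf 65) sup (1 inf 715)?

143 ∧ 65 = 13
1 ∧ 715 = 1
13 ∨ 1 = 13

13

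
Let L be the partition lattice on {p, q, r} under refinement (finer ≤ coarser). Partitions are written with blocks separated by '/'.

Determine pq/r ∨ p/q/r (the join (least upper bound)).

Common upper bounds of {pq/r, p/q/r}: pq/r, pqr.
The least among these is pq/r.

pq/r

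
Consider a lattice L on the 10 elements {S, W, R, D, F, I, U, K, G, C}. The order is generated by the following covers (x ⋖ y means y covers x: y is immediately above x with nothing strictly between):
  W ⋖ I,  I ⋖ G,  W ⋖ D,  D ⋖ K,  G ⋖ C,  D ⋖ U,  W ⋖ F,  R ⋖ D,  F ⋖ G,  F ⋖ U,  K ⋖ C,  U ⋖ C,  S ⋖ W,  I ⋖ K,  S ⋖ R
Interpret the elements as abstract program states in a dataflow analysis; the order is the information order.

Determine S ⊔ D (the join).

Common upper bounds of {S, D}: C, D, K, U.
The least among these is D.

D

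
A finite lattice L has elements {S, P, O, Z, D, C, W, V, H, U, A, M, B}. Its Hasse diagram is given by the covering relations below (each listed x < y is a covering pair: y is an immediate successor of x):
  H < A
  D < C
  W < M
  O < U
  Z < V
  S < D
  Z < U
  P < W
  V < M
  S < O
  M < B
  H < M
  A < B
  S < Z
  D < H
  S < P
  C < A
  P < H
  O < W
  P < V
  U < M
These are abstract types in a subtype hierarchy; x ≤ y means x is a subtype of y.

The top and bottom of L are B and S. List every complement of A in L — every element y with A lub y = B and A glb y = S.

O, U, Z

Need y with A ∨ y = B and A ∧ y = S.
Checking each element gives: O, U, Z.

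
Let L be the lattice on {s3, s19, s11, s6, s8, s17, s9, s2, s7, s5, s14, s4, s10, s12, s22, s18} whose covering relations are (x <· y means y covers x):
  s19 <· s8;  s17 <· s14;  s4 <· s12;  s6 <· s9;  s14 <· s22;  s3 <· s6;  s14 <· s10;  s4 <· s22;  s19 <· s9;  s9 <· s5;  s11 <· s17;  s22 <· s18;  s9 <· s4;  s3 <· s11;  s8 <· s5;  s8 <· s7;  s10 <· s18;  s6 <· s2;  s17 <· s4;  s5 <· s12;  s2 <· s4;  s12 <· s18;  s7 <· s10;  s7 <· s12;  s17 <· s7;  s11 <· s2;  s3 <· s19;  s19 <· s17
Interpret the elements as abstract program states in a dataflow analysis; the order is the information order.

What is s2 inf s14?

Common lower bounds of {s2, s14}: s11, s3.
The greatest among these is s11.

s11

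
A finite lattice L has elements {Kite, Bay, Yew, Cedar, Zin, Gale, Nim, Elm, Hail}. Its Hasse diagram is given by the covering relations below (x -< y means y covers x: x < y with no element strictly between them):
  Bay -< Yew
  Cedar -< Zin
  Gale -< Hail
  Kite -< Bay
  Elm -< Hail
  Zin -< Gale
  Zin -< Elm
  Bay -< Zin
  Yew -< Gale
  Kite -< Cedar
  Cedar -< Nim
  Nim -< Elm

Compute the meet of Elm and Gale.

Common lower bounds of {Elm, Gale}: Bay, Cedar, Kite, Zin.
The greatest among these is Zin.

Zin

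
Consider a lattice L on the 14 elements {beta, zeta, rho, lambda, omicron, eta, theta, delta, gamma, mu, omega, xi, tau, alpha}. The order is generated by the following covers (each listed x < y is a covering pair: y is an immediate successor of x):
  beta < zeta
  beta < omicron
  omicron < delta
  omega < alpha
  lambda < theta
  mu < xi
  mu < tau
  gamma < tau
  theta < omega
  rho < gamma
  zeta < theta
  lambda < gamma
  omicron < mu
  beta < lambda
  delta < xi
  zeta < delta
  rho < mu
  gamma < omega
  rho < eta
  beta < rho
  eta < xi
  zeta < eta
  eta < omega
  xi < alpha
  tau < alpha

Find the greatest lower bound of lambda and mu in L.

Common lower bounds of {lambda, mu}: beta.
The greatest among these is beta.

beta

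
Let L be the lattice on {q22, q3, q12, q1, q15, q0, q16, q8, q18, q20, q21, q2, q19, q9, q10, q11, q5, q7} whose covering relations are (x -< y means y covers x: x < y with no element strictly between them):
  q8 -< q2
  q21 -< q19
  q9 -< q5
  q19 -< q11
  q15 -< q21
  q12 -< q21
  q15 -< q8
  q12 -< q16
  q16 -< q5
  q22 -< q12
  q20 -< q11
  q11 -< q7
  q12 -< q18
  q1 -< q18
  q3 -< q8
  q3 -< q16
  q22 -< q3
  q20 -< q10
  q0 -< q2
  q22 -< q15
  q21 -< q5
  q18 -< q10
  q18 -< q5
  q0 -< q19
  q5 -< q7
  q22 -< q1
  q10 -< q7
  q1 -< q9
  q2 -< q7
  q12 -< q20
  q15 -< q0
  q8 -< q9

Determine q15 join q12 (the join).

Common upper bounds of {q15, q12}: q11, q19, q21, q5, q7.
The least among these is q21.

q21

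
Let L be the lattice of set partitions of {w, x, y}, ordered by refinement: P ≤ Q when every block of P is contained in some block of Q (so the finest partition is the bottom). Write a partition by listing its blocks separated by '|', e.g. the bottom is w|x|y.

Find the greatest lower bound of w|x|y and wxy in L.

Common lower bounds of {w|x|y, wxy}: w|x|y.
The greatest among these is w|x|y.

w|x|y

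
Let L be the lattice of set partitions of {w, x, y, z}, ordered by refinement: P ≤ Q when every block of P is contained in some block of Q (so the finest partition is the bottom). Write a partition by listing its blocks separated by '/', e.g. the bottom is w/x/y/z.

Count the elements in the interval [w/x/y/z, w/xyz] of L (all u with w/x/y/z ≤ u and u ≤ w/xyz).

The interval [w/x/y/z, w/xyz] = {w/x/y/z, w/x/yz, w/xy/z, w/xyz, w/xz/y}, which has 5 elements.

5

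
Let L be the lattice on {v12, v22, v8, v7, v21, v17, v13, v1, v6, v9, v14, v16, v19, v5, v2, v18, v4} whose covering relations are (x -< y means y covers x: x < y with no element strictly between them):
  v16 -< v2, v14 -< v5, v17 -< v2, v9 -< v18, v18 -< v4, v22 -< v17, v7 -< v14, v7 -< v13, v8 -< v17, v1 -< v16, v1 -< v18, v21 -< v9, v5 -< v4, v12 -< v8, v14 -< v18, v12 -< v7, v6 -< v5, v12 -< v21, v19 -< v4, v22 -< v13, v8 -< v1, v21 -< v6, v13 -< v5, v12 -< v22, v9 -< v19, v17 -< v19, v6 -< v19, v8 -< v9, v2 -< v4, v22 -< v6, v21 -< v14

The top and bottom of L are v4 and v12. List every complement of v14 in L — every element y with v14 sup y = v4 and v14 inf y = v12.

Need y with v14 ∨ y = v4 and v14 ∧ y = v12.
Checking each element gives: v16, v17, v2.

v16, v17, v2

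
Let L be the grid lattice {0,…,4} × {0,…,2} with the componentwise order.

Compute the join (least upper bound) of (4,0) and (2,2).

In a product of chains, the join is componentwise max, giving (4,2).

(4,2)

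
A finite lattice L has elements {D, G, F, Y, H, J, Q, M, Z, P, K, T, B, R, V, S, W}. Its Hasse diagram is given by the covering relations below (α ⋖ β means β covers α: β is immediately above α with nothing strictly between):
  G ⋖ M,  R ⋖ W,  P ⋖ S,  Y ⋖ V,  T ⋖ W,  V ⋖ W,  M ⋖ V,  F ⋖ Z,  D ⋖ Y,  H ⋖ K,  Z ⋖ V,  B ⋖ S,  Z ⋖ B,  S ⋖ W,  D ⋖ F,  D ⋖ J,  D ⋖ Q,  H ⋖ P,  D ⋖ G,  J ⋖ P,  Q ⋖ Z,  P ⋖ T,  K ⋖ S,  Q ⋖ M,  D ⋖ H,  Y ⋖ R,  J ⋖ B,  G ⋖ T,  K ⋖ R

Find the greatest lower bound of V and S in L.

Common lower bounds of {V, S}: D, F, Q, Z.
The greatest among these is Z.

Z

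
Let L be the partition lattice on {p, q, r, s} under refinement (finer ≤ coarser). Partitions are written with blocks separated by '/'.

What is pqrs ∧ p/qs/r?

p/qs/r

The meet (common refinement) of pqrs and p/qs/r intersects blocks pairwise, giving p/qs/r.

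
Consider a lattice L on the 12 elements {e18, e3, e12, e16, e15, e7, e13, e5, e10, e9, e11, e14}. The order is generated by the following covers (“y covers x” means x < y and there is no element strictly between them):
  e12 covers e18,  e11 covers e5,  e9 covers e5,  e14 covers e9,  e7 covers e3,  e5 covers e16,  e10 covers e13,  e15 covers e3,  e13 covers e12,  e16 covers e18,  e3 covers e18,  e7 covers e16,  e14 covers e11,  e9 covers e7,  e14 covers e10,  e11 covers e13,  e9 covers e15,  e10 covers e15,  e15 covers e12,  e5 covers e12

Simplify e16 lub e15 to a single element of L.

e9

e16 ∨ e15 = e9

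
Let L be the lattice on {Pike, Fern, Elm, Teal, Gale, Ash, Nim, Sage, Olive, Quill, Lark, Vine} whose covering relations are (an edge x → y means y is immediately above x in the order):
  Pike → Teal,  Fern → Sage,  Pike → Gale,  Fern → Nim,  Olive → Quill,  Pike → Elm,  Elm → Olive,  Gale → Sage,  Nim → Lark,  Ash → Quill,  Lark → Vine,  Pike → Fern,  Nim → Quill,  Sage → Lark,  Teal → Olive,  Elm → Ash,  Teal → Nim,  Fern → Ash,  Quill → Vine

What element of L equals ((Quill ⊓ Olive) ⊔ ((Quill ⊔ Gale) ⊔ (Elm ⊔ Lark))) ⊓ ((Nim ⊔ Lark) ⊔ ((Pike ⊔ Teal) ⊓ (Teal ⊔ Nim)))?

Quill ∧ Olive = Olive
Quill ∨ Gale = Vine
Elm ∨ Lark = Vine
Vine ∨ Vine = Vine
Olive ∨ Vine = Vine
Nim ∨ Lark = Lark
Pike ∨ Teal = Teal
Teal ∨ Nim = Nim
Teal ∧ Nim = Teal
Lark ∨ Teal = Lark
Vine ∧ Lark = Lark

Lark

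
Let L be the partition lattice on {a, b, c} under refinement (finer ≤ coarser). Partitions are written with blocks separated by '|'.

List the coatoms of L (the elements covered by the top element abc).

The coatoms are exactly the elements covered by abc: ab|c, ac|b, a|bc.

ab|c, ac|b, a|bc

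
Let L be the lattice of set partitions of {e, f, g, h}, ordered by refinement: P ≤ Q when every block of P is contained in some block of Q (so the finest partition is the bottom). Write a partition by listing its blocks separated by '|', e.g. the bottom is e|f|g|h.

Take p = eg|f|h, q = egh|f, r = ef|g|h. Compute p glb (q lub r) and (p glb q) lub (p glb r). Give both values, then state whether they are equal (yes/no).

q lub r = efgh, so p glb (q lub r) = eg|f|h glb efgh = eg|f|h.
p glb q = eg|f|h and p glb r = e|f|g|h, so (p glb q) lub (p glb r) = eg|f|h lub e|f|g|h = eg|f|h.
Equal: yes.

eg|f|h; eg|f|h; yes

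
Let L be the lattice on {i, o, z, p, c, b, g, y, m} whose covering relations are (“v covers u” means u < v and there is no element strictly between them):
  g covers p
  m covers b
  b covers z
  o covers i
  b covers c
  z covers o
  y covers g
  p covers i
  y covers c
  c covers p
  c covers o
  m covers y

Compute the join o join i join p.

c

Common upper bounds of {o, i, p}: b, c, m, y.
The least among these is c.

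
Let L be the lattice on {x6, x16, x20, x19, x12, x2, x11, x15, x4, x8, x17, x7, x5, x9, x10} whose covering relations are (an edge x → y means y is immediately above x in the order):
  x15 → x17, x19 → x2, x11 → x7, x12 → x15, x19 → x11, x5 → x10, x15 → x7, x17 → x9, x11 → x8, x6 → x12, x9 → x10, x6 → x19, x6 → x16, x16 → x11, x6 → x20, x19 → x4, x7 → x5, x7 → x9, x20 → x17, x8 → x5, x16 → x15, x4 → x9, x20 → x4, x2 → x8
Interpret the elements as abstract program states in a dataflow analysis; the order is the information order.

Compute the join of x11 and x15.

Common upper bounds of {x11, x15}: x10, x5, x7, x9.
The least among these is x7.

x7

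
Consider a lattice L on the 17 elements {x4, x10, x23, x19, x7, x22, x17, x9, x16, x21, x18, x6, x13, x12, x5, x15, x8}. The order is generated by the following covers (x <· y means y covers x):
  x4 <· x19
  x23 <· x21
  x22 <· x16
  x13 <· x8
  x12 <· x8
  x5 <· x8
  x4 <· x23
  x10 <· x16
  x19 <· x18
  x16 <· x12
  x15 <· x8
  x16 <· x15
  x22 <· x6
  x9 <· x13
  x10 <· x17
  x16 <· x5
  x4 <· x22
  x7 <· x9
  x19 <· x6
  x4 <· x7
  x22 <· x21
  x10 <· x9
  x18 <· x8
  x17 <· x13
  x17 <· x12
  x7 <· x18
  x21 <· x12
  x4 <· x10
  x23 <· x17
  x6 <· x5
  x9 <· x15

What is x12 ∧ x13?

x17

Common lower bounds of {x12, x13}: x10, x17, x23, x4.
The greatest among these is x17.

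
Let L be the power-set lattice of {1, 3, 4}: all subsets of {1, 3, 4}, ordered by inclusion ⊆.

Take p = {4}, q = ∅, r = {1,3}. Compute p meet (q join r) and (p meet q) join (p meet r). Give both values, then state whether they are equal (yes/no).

∅; ∅; yes

q join r = {1,3}, so p meet (q join r) = {4} meet {1,3} = ∅.
p meet q = ∅ and p meet r = ∅, so (p meet q) join (p meet r) = ∅ join ∅ = ∅.
Equal: yes.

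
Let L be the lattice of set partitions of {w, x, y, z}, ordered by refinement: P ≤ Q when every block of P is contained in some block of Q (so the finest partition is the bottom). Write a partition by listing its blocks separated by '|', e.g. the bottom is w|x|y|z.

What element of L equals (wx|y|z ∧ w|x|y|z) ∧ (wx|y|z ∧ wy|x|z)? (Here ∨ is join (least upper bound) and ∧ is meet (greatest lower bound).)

w|x|y|z

wx|y|z ∧ w|x|y|z = w|x|y|z
wx|y|z ∧ wy|x|z = w|x|y|z
w|x|y|z ∧ w|x|y|z = w|x|y|z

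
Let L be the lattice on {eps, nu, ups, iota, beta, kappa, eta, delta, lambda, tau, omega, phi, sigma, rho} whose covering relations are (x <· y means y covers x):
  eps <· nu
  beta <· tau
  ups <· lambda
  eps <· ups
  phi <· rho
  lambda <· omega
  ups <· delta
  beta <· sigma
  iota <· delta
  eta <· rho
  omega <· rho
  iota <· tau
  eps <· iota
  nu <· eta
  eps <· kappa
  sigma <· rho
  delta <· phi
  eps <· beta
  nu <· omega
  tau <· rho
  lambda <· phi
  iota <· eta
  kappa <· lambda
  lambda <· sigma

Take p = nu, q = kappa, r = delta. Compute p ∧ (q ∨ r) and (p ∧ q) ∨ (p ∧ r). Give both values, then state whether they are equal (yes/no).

eps; eps; yes

q ∨ r = phi, so p ∧ (q ∨ r) = nu ∧ phi = eps.
p ∧ q = eps and p ∧ r = eps, so (p ∧ q) ∨ (p ∧ r) = eps ∨ eps = eps.
Equal: yes.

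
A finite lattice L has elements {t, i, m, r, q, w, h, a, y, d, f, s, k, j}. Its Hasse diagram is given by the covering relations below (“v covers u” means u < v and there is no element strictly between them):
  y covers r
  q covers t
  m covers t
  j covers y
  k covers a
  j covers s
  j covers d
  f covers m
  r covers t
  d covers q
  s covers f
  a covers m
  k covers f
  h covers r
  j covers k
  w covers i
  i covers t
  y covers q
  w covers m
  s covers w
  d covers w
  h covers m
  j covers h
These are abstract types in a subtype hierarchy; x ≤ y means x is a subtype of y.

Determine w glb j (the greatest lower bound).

w

Common lower bounds of {w, j}: i, m, t, w.
The greatest among these is w.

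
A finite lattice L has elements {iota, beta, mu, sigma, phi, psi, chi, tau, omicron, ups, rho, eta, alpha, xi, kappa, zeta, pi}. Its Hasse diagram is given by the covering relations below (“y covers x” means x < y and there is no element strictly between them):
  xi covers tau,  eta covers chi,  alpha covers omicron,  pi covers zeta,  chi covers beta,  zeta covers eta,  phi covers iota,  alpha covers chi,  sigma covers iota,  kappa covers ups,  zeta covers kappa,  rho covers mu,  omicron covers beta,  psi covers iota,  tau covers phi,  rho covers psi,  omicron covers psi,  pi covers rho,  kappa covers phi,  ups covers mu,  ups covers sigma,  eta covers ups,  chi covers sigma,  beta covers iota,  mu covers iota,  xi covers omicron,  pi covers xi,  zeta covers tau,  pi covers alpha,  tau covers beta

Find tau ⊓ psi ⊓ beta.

Common lower bounds of {tau, psi, beta}: iota.
The greatest among these is iota.

iota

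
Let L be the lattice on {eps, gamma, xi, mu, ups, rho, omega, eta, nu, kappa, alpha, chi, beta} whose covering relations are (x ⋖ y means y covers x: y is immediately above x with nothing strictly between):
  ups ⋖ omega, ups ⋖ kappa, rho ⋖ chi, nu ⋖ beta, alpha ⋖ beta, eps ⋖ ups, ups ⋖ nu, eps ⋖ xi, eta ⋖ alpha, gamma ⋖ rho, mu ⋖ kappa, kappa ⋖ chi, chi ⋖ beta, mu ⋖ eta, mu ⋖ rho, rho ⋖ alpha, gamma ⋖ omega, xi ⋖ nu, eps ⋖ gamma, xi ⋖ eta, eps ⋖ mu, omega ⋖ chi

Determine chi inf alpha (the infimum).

Common lower bounds of {chi, alpha}: eps, gamma, mu, rho.
The greatest among these is rho.

rho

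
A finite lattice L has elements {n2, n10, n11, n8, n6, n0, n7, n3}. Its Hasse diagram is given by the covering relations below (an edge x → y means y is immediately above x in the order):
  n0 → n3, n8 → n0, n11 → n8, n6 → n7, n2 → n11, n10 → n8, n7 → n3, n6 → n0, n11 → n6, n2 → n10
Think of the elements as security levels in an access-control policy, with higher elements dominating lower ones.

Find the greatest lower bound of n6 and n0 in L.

n6

Common lower bounds of {n6, n0}: n11, n2, n6.
The greatest among these is n6.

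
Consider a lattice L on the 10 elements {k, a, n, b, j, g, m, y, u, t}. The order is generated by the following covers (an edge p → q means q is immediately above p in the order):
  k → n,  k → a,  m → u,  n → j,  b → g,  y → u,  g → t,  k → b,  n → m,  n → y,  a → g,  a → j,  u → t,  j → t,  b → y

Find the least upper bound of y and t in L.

Common upper bounds of {y, t}: t.
The least among these is t.

t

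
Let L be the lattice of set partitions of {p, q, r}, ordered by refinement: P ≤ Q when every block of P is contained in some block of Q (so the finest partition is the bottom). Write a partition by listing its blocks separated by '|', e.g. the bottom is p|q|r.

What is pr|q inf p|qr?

The meet (common refinement) of pr|q and p|qr intersects blocks pairwise, giving p|q|r.

p|q|r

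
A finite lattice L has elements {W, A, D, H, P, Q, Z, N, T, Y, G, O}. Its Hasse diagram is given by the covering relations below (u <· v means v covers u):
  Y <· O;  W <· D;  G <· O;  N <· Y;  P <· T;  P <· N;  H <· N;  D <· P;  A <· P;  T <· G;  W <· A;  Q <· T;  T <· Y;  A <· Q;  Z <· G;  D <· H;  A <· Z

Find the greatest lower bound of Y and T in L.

Common lower bounds of {Y, T}: A, D, P, Q, T, W.
The greatest among these is T.

T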